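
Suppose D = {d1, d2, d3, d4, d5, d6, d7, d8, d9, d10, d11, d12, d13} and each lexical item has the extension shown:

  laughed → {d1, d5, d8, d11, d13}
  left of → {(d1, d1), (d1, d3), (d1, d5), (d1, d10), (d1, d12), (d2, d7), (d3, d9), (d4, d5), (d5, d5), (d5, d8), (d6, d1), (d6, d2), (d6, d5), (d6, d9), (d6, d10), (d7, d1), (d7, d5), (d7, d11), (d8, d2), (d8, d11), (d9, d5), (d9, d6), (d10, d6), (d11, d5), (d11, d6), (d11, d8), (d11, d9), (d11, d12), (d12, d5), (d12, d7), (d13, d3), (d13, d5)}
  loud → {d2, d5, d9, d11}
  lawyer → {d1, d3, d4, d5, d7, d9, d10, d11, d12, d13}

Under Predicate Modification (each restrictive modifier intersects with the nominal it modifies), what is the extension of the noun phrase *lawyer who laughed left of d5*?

⟦who laughed⟧ = ⟦laughed⟧ = {d1, d5, d8, d11, d13}
⟦left of d5⟧ = {x : ⟨x, d5⟩ ∈ ⟦left of⟧} = {d1, d4, d5, d6, d7, d9, d11, d12, d13}
⟦lawyer⟧ = {d1, d3, d4, d5, d7, d9, d10, d11, d12, d13}
… ∩ ⟦who laughed⟧ = {d1, d3, d4, d5, d7, d9, d10, d11, d12, d13} ∩ {d1, d5, d8, d11, d13} = {d1, d5, d11, d13}
… ∩ ⟦left of d5⟧ = {d1, d5, d11, d13} ∩ {d1, d4, d5, d6, d7, d9, d11, d12, d13} = {d1, d5, d11, d13}
So ⟦lawyer who laughed left of d5⟧ = {d1, d5, d11, d13}.

{d1, d5, d11, d13}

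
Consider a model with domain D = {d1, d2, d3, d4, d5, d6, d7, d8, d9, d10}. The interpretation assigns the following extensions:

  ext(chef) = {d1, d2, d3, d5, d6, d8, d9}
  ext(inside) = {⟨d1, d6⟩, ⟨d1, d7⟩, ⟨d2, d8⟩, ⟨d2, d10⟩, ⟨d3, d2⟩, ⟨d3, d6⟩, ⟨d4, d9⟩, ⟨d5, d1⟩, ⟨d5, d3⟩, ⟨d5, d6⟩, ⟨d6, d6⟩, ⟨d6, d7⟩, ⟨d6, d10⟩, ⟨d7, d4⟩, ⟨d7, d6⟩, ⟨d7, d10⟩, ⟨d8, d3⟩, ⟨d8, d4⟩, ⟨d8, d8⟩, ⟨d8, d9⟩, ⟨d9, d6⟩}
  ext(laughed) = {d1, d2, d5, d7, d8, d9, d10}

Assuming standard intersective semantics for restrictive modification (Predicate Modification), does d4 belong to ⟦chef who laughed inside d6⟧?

⟦who laughed⟧ = ⟦laughed⟧ = {d1, d2, d5, d7, d8, d9, d10}
⟦inside d6⟧ = {x : ⟨x, d6⟩ ∈ ⟦inside⟧} = {d1, d3, d5, d6, d7, d9}
⟦chef⟧ = {d1, d2, d3, d5, d6, d8, d9}
… ∩ ⟦who laughed⟧ = {d1, d2, d3, d5, d6, d8, d9} ∩ {d1, d2, d5, d7, d8, d9, d10} = {d1, d2, d5, d8, d9}
… ∩ ⟦inside d6⟧ = {d1, d2, d5, d8, d9} ∩ {d1, d3, d5, d6, d7, d9} = {d1, d5, d9}
⟦chef who laughed inside d6⟧ = {d1, d5, d9}; d4 ∉ this set.

no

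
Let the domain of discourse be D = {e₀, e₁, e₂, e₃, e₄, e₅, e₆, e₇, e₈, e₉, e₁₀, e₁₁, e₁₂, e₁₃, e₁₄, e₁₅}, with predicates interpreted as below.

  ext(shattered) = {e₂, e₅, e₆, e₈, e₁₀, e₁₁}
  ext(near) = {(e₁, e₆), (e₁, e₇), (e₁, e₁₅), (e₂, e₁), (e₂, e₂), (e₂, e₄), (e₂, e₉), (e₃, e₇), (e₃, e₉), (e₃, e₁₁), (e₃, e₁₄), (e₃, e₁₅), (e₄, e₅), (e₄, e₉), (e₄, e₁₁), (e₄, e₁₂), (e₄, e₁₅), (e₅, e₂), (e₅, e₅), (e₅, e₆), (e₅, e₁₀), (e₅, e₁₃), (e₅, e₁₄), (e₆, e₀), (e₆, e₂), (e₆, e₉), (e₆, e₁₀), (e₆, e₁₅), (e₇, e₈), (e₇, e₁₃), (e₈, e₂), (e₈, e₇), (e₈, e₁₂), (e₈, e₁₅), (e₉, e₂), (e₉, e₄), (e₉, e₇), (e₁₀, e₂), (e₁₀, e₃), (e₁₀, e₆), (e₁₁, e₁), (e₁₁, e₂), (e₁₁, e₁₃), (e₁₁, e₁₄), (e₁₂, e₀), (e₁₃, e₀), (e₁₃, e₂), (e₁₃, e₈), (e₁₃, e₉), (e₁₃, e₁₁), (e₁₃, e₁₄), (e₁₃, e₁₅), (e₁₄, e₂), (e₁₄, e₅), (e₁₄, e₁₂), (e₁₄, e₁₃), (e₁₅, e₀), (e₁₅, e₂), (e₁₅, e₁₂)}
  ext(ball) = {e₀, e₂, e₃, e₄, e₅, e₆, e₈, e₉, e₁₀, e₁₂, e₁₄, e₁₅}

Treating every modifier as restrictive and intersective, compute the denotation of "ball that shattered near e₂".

{e₂, e₅, e₆, e₈, e₁₀}

⟦that shattered⟧ = ⟦shattered⟧ = {e₂, e₅, e₆, e₈, e₁₀, e₁₁}
⟦near e₂⟧ = {x : ⟨x, e₂⟩ ∈ ⟦near⟧} = {e₂, e₅, e₆, e₈, e₉, e₁₀, e₁₁, e₁₃, e₁₄, e₁₅}
⟦ball⟧ = {e₀, e₂, e₃, e₄, e₅, e₆, e₈, e₉, e₁₀, e₁₂, e₁₄, e₁₅}
… ∩ ⟦that shattered⟧ = {e₀, e₂, e₃, e₄, e₅, e₆, e₈, e₉, e₁₀, e₁₂, e₁₄, e₁₅} ∩ {e₂, e₅, e₆, e₈, e₁₀, e₁₁} = {e₂, e₅, e₆, e₈, e₁₀}
… ∩ ⟦near e₂⟧ = {e₂, e₅, e₆, e₈, e₁₀} ∩ {e₂, e₅, e₆, e₈, e₉, e₁₀, e₁₁, e₁₃, e₁₄, e₁₅} = {e₂, e₅, e₆, e₈, e₁₀}
So ⟦ball that shattered near e₂⟧ = {e₂, e₅, e₆, e₈, e₁₀}.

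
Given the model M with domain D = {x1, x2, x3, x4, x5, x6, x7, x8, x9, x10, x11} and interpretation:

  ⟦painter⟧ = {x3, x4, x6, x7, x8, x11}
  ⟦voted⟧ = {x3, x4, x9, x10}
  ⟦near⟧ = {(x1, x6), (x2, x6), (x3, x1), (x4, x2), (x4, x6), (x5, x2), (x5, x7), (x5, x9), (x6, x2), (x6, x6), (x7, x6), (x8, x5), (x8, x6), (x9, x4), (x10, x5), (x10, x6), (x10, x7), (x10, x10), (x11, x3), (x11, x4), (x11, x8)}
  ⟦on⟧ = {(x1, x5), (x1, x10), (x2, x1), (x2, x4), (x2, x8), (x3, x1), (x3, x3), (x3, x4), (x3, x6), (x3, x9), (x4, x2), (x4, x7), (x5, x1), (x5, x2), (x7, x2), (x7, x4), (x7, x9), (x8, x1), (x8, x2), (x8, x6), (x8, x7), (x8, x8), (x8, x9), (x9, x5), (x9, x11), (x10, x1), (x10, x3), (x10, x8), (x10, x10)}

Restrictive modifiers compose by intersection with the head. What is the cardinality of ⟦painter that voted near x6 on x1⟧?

⟦that voted⟧ = ⟦voted⟧ = {x3, x4, x9, x10}
⟦near x6⟧ = {x : ⟨x, x6⟩ ∈ ⟦near⟧} = {x1, x2, x4, x6, x7, x8, x10}
⟦on x1⟧ = {x : ⟨x, x1⟩ ∈ ⟦on⟧} = {x2, x3, x5, x8, x10}
⟦painter⟧ = {x3, x4, x6, x7, x8, x11}
… ∩ ⟦that voted⟧ = {x3, x4, x6, x7, x8, x11} ∩ {x3, x4, x9, x10} = {x3, x4}
… ∩ ⟦near x6⟧ = {x3, x4} ∩ {x1, x2, x4, x6, x7, x8, x10} = {x4}
… ∩ ⟦on x1⟧ = {x4} ∩ {x2, x3, x5, x8, x10} = ∅
⟦painter that voted near x6 on x1⟧ = ∅, so the cardinality is 0.

0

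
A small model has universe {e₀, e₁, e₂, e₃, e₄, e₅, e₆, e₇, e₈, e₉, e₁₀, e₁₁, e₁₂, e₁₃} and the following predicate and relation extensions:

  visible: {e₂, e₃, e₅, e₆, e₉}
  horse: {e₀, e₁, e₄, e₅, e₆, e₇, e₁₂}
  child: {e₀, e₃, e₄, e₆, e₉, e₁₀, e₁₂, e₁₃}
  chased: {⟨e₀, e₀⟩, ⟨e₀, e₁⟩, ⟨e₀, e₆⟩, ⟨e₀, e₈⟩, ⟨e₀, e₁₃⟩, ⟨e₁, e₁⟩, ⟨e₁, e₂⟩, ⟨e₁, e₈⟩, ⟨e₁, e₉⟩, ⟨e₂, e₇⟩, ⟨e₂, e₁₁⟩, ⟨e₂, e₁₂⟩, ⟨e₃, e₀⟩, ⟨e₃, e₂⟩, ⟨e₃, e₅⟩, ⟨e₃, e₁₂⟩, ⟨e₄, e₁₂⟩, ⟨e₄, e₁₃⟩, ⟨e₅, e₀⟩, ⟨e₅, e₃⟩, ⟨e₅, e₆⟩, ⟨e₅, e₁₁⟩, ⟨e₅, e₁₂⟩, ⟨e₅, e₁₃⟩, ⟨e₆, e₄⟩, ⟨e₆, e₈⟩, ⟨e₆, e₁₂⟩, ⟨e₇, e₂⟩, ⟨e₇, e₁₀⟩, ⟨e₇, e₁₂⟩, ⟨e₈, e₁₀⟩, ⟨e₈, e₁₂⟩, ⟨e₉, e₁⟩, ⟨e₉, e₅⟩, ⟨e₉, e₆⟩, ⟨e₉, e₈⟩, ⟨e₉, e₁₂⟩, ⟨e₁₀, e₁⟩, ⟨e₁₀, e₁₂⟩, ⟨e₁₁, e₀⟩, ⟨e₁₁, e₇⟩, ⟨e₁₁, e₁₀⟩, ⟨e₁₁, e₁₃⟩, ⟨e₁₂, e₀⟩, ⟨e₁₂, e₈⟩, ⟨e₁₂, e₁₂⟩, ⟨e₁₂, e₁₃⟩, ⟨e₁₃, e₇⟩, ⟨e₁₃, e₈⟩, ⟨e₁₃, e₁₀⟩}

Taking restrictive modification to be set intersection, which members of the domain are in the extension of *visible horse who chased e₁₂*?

{e₅, e₆}

⟦who chased e₁₂⟧ = {x : ⟨x, e₁₂⟩ ∈ ⟦chased⟧} = {e₂, e₃, e₄, e₅, e₆, e₇, e₈, e₉, e₁₀, e₁₂}
⟦horse⟧ = {e₀, e₁, e₄, e₅, e₆, e₇, e₁₂}
… ∩ ⟦who chased e₁₂⟧ = {e₀, e₁, e₄, e₅, e₆, e₇, e₁₂} ∩ {e₂, e₃, e₄, e₅, e₆, e₇, e₈, e₉, e₁₀, e₁₂} = {e₄, e₅, e₆, e₇, e₁₂}
… ∩ ⟦visible⟧ = {e₄, e₅, e₆, e₇, e₁₂} ∩ {e₂, e₃, e₅, e₆, e₉} = {e₅, e₆}
So ⟦visible horse who chased e₁₂⟧ = {e₅, e₆}.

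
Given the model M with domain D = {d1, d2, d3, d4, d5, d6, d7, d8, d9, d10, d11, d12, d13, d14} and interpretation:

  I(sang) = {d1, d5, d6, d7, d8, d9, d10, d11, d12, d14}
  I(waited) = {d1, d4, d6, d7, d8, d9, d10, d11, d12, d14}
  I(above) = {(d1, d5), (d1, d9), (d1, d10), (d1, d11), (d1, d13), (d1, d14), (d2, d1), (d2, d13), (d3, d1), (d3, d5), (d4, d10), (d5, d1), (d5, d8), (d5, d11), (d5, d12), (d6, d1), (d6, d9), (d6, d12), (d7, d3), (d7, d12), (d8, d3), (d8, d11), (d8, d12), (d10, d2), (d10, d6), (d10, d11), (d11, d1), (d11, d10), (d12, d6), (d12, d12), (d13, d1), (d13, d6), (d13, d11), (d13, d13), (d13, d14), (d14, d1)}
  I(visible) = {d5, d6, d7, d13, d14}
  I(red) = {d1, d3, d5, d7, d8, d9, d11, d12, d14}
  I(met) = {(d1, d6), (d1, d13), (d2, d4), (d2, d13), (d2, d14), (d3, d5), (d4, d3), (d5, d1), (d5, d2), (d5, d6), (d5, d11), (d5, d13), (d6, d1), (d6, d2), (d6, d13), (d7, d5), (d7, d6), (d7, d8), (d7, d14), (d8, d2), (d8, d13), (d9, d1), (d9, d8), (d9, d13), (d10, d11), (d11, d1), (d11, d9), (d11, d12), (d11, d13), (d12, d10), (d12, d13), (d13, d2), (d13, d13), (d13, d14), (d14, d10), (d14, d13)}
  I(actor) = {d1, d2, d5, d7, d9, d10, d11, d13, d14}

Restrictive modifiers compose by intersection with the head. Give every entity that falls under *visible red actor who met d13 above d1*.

{d5, d14}

⟦who met d13⟧ = {x : ⟨x, d13⟩ ∈ ⟦met⟧} = {d1, d2, d5, d6, d8, d9, d11, d12, d13, d14}
⟦above d1⟧ = {x : ⟨x, d1⟩ ∈ ⟦above⟧} = {d2, d3, d5, d6, d11, d13, d14}
⟦actor⟧ = {d1, d2, d5, d7, d9, d10, d11, d13, d14}
… ∩ ⟦who met d13⟧ = {d1, d2, d5, d7, d9, d10, d11, d13, d14} ∩ {d1, d2, d5, d6, d8, d9, d11, d12, d13, d14} = {d1, d2, d5, d9, d11, d13, d14}
… ∩ ⟦above d1⟧ = {d1, d2, d5, d9, d11, d13, d14} ∩ {d2, d3, d5, d6, d11, d13, d14} = {d2, d5, d11, d13, d14}
… ∩ ⟦visible⟧ = {d2, d5, d11, d13, d14} ∩ {d5, d6, d7, d13, d14} = {d5, d13, d14}
… ∩ ⟦red⟧ = {d5, d13, d14} ∩ {d1, d3, d5, d7, d8, d9, d11, d12, d14} = {d5, d14}
So ⟦visible red actor who met d13 above d1⟧ = {d5, d14}.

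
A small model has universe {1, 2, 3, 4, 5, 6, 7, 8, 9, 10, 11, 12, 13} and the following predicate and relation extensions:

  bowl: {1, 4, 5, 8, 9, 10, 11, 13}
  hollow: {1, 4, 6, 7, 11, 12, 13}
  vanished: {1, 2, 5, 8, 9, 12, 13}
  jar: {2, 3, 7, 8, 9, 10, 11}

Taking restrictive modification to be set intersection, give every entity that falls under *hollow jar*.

{7, 11}

⟦jar⟧ = {2, 3, 7, 8, 9, 10, 11}
… ∩ ⟦hollow⟧ = {2, 3, 7, 8, 9, 10, 11} ∩ {1, 4, 6, 7, 11, 12, 13} = {7, 11}
So ⟦hollow jar⟧ = {7, 11}.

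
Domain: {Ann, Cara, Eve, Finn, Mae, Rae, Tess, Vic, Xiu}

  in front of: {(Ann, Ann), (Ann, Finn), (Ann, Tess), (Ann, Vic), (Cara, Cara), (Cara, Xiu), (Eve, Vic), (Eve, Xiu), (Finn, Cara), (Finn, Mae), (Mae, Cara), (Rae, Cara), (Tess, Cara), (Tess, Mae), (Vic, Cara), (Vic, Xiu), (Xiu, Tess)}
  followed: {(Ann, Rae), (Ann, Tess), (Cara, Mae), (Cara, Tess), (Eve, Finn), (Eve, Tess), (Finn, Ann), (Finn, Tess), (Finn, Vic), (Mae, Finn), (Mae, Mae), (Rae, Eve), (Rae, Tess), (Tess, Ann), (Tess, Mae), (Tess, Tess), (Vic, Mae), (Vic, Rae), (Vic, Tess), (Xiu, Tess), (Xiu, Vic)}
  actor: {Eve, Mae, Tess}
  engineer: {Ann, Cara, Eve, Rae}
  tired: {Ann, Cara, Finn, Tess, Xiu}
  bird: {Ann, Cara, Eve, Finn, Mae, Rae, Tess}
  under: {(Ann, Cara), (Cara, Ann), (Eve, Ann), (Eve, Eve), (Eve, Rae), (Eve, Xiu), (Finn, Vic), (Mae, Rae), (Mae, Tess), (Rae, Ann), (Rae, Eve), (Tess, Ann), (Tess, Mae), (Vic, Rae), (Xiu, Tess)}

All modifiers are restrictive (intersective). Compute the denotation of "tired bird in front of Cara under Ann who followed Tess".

⟦in front of Cara⟧ = {x : ⟨x, Cara⟩ ∈ ⟦in front of⟧} = {Cara, Finn, Mae, Rae, Tess, Vic}
⟦under Ann⟧ = {x : ⟨x, Ann⟩ ∈ ⟦under⟧} = {Cara, Eve, Rae, Tess}
⟦who followed Tess⟧ = {x : ⟨x, Tess⟩ ∈ ⟦followed⟧} = {Ann, Cara, Eve, Finn, Rae, Tess, Vic, Xiu}
⟦bird⟧ = {Ann, Cara, Eve, Finn, Mae, Rae, Tess}
… ∩ ⟦in front of Cara⟧ = {Ann, Cara, Eve, Finn, Mae, Rae, Tess} ∩ {Cara, Finn, Mae, Rae, Tess, Vic} = {Cara, Finn, Mae, Rae, Tess}
… ∩ ⟦under Ann⟧ = {Cara, Finn, Mae, Rae, Tess} ∩ {Cara, Eve, Rae, Tess} = {Cara, Rae, Tess}
… ∩ ⟦who followed Tess⟧ = {Cara, Rae, Tess} ∩ {Ann, Cara, Eve, Finn, Rae, Tess, Vic, Xiu} = {Cara, Rae, Tess}
… ∩ ⟦tired⟧ = {Cara, Rae, Tess} ∩ {Ann, Cara, Finn, Tess, Xiu} = {Cara, Tess}
So ⟦tired bird in front of Cara under Ann who followed Tess⟧ = {Cara, Tess}.

{Cara, Tess}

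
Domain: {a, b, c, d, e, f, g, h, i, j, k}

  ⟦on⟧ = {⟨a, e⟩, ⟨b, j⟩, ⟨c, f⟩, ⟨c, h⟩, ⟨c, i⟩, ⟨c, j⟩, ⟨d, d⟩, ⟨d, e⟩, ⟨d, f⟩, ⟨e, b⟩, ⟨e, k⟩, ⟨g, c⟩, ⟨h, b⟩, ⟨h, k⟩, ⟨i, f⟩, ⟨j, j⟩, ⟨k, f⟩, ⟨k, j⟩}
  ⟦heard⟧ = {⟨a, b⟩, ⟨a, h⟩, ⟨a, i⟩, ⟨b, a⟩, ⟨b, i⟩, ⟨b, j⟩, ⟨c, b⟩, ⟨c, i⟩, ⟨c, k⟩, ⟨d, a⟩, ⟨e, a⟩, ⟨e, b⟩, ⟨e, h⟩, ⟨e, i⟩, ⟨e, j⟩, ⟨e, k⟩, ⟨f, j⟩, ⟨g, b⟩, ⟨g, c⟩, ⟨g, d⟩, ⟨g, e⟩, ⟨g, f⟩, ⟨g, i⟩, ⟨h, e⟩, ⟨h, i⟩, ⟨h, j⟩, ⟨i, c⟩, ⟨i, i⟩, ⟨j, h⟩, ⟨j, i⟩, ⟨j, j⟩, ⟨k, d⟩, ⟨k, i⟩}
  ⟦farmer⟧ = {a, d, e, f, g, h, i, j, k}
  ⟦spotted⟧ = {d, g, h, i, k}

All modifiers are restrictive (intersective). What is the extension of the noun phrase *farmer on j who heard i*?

⟦on j⟧ = {x : ⟨x, j⟩ ∈ ⟦on⟧} = {b, c, j, k}
⟦who heard i⟧ = {x : ⟨x, i⟩ ∈ ⟦heard⟧} = {a, b, c, e, g, h, i, j, k}
⟦farmer⟧ = {a, d, e, f, g, h, i, j, k}
… ∩ ⟦on j⟧ = {a, d, e, f, g, h, i, j, k} ∩ {b, c, j, k} = {j, k}
… ∩ ⟦who heard i⟧ = {j, k} ∩ {a, b, c, e, g, h, i, j, k} = {j, k}
So ⟦farmer on j who heard i⟧ = {j, k}.

{j, k}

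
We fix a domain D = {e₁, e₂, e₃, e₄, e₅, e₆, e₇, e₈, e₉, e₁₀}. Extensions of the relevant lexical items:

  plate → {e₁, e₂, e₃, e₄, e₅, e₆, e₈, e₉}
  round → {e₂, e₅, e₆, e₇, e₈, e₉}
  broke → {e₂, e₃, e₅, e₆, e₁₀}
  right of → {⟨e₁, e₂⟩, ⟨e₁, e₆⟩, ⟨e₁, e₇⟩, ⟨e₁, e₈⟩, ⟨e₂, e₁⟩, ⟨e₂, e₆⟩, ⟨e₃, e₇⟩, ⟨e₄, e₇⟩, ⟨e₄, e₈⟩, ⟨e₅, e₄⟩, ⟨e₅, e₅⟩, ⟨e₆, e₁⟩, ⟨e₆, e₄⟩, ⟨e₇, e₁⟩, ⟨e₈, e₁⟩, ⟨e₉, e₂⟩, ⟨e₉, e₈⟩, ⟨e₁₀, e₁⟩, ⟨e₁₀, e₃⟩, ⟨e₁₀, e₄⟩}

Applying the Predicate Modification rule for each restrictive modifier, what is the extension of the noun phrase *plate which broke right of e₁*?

{e₂, e₆}

⟦which broke⟧ = ⟦broke⟧ = {e₂, e₃, e₅, e₆, e₁₀}
⟦right of e₁⟧ = {x : ⟨x, e₁⟩ ∈ ⟦right of⟧} = {e₂, e₆, e₇, e₈, e₁₀}
⟦plate⟧ = {e₁, e₂, e₃, e₄, e₅, e₆, e₈, e₉}
… ∩ ⟦which broke⟧ = {e₁, e₂, e₃, e₄, e₅, e₆, e₈, e₉} ∩ {e₂, e₃, e₅, e₆, e₁₀} = {e₂, e₃, e₅, e₆}
… ∩ ⟦right of e₁⟧ = {e₂, e₃, e₅, e₆} ∩ {e₂, e₆, e₇, e₈, e₁₀} = {e₂, e₆}
So ⟦plate which broke right of e₁⟧ = {e₂, e₆}.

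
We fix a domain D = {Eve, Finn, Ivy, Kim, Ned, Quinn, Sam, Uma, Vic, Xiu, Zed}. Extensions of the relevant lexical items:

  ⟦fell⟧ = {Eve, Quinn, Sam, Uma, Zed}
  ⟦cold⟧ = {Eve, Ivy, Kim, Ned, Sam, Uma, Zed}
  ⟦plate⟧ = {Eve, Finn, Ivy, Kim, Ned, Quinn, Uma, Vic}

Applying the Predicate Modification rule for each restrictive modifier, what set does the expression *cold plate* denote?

{Eve, Ivy, Kim, Ned, Uma}

⟦plate⟧ = {Eve, Finn, Ivy, Kim, Ned, Quinn, Uma, Vic}
… ∩ ⟦cold⟧ = {Eve, Finn, Ivy, Kim, Ned, Quinn, Uma, Vic} ∩ {Eve, Ivy, Kim, Ned, Sam, Uma, Zed} = {Eve, Ivy, Kim, Ned, Uma}
So ⟦cold plate⟧ = {Eve, Ivy, Kim, Ned, Uma}.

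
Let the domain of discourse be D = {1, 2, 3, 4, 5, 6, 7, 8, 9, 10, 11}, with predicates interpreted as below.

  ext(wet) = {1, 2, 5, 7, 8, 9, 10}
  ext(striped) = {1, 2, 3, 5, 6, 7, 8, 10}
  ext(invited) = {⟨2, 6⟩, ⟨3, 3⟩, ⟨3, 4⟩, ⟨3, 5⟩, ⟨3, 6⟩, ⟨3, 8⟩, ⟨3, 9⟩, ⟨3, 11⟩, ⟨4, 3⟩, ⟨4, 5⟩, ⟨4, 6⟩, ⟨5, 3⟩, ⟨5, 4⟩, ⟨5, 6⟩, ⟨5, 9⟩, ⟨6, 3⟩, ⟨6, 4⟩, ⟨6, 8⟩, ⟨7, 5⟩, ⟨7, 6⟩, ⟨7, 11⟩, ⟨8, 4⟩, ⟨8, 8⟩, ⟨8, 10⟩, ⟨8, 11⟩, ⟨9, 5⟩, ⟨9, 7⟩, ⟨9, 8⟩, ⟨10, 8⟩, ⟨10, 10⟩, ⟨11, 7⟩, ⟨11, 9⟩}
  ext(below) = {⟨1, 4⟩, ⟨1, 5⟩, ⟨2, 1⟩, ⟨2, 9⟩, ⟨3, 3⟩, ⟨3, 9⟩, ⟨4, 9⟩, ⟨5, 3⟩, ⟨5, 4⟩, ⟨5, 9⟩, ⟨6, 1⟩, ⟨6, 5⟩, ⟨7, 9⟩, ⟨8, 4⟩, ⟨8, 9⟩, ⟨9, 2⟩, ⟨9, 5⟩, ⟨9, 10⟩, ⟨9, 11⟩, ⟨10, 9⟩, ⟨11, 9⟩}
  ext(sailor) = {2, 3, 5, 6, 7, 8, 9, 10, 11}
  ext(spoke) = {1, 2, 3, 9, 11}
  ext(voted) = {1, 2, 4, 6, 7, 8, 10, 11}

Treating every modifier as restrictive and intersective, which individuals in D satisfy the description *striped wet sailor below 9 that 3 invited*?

⟦below 9⟧ = {x : ⟨x, 9⟩ ∈ ⟦below⟧} = {2, 3, 4, 5, 7, 8, 10, 11}
⟦that 3 invited⟧ = {x : ⟨3, x⟩ ∈ ⟦invited⟧} = {3, 4, 5, 6, 8, 9, 11}
⟦sailor⟧ = {2, 3, 5, 6, 7, 8, 9, 10, 11}
… ∩ ⟦below 9⟧ = {2, 3, 5, 6, 7, 8, 9, 10, 11} ∩ {2, 3, 4, 5, 7, 8, 10, 11} = {2, 3, 5, 7, 8, 10, 11}
… ∩ ⟦that 3 invited⟧ = {2, 3, 5, 7, 8, 10, 11} ∩ {3, 4, 5, 6, 8, 9, 11} = {3, 5, 8, 11}
… ∩ ⟦striped⟧ = {3, 5, 8, 11} ∩ {1, 2, 3, 5, 6, 7, 8, 10} = {3, 5, 8}
… ∩ ⟦wet⟧ = {3, 5, 8} ∩ {1, 2, 5, 7, 8, 9, 10} = {5, 8}
So ⟦striped wet sailor below 9 that 3 invited⟧ = {5, 8}.

{5, 8}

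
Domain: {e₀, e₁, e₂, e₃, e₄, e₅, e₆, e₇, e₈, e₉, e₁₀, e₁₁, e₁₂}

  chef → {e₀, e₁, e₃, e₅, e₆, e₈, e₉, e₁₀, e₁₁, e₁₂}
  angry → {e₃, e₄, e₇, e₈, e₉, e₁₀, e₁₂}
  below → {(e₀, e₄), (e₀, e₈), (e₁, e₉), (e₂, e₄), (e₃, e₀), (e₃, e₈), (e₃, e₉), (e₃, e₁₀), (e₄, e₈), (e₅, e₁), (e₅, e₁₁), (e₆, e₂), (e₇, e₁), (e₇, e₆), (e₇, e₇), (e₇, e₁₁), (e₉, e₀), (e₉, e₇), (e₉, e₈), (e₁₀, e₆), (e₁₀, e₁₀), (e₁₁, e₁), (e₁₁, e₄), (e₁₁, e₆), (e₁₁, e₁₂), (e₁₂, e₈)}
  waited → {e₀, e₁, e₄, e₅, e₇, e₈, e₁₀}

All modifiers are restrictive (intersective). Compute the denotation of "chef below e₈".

{e₀, e₃, e₉, e₁₂}

⟦below e₈⟧ = {x : ⟨x, e₈⟩ ∈ ⟦below⟧} = {e₀, e₃, e₄, e₉, e₁₂}
⟦chef⟧ = {e₀, e₁, e₃, e₅, e₆, e₈, e₉, e₁₀, e₁₁, e₁₂}
… ∩ ⟦below e₈⟧ = {e₀, e₁, e₃, e₅, e₆, e₈, e₉, e₁₀, e₁₁, e₁₂} ∩ {e₀, e₃, e₄, e₉, e₁₂} = {e₀, e₃, e₉, e₁₂}
So ⟦chef below e₈⟧ = {e₀, e₃, e₉, e₁₂}.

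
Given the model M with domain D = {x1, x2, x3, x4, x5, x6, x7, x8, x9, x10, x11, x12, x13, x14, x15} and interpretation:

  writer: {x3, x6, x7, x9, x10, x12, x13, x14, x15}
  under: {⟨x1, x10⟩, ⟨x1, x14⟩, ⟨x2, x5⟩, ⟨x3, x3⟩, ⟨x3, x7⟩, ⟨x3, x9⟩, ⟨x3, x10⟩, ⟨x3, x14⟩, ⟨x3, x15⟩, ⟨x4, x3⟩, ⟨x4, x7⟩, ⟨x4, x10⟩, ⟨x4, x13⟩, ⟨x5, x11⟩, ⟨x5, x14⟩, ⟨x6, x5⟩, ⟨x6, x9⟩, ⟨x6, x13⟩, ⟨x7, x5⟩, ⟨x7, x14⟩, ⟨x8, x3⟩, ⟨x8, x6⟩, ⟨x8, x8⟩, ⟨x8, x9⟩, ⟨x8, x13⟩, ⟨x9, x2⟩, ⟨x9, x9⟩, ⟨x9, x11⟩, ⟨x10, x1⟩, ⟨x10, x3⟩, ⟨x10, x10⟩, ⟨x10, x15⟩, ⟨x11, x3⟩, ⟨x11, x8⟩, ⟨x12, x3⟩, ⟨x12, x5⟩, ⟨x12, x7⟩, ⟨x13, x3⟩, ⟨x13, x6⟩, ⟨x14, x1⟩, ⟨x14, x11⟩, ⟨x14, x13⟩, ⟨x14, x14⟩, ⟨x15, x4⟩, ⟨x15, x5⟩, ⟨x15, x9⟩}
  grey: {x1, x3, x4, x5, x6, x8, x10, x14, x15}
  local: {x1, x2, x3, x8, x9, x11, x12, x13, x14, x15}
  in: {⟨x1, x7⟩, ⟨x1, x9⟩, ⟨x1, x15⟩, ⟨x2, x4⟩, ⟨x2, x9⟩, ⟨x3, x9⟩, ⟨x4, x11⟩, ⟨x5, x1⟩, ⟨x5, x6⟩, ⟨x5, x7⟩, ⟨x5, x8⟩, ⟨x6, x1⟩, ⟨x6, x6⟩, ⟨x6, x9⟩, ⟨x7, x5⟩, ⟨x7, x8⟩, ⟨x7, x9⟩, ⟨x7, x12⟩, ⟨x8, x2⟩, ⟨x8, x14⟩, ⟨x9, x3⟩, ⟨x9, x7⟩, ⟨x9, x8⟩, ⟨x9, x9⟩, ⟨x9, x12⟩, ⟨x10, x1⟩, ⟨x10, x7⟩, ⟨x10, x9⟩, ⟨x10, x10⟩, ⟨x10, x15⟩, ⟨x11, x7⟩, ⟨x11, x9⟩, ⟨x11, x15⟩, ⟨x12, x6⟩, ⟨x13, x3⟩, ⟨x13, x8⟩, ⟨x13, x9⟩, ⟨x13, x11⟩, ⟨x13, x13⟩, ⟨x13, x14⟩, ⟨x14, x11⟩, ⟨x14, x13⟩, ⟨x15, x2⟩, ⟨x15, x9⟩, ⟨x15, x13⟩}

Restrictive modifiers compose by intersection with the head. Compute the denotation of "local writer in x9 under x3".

{x3, x13}

⟦in x9⟧ = {x : ⟨x, x9⟩ ∈ ⟦in⟧} = {x1, x2, x3, x6, x7, x9, x10, x11, x13, x15}
⟦under x3⟧ = {x : ⟨x, x3⟩ ∈ ⟦under⟧} = {x3, x4, x8, x10, x11, x12, x13}
⟦writer⟧ = {x3, x6, x7, x9, x10, x12, x13, x14, x15}
… ∩ ⟦in x9⟧ = {x3, x6, x7, x9, x10, x12, x13, x14, x15} ∩ {x1, x2, x3, x6, x7, x9, x10, x11, x13, x15} = {x3, x6, x7, x9, x10, x13, x15}
… ∩ ⟦under x3⟧ = {x3, x6, x7, x9, x10, x13, x15} ∩ {x3, x4, x8, x10, x11, x12, x13} = {x3, x10, x13}
… ∩ ⟦local⟧ = {x3, x10, x13} ∩ {x1, x2, x3, x8, x9, x11, x12, x13, x14, x15} = {x3, x13}
So ⟦local writer in x9 under x3⟧ = {x3, x13}.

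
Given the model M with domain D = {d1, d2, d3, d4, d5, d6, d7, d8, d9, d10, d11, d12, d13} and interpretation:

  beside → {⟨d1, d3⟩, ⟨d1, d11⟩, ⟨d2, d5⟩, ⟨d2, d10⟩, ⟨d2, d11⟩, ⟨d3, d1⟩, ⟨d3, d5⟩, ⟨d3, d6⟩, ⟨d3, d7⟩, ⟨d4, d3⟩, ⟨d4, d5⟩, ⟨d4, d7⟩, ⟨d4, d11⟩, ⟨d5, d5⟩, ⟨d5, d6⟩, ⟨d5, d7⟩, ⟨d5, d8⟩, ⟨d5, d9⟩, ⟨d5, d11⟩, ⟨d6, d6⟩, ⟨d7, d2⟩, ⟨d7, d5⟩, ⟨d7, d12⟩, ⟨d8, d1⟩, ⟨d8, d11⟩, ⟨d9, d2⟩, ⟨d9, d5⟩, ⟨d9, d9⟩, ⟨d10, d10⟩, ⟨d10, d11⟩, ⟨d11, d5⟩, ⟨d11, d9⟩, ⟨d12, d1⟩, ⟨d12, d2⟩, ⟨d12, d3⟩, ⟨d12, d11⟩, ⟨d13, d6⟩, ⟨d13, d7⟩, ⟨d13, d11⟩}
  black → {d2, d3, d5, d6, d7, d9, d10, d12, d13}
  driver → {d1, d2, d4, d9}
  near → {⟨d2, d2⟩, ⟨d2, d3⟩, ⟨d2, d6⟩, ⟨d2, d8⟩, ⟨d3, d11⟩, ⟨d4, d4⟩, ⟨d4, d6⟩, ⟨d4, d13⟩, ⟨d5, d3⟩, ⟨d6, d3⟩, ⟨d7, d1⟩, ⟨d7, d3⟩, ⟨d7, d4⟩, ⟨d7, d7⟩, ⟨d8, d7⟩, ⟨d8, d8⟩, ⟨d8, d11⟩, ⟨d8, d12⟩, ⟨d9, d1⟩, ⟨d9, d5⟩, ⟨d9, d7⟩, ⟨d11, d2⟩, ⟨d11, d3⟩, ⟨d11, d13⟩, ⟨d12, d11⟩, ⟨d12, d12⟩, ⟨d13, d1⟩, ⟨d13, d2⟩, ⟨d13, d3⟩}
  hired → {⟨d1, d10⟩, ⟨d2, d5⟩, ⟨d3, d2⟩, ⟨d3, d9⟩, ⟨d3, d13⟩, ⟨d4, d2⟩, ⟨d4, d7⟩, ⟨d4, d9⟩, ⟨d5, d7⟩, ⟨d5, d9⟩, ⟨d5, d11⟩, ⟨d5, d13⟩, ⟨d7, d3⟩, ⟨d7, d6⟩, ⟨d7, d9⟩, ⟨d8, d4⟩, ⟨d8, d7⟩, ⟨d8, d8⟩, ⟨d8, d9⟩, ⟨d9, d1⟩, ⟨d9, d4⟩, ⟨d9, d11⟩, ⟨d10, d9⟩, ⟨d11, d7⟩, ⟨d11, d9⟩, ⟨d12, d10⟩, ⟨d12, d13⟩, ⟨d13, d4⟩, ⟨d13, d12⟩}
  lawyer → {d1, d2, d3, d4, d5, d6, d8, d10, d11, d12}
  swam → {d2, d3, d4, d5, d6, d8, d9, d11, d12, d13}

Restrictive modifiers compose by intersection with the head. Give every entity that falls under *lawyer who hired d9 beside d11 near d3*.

{d5}

⟦who hired d9⟧ = {x : ⟨x, d9⟩ ∈ ⟦hired⟧} = {d3, d4, d5, d7, d8, d10, d11}
⟦beside d11⟧ = {x : ⟨x, d11⟩ ∈ ⟦beside⟧} = {d1, d2, d4, d5, d8, d10, d12, d13}
⟦near d3⟧ = {x : ⟨x, d3⟩ ∈ ⟦near⟧} = {d2, d5, d6, d7, d11, d13}
⟦lawyer⟧ = {d1, d2, d3, d4, d5, d6, d8, d10, d11, d12}
… ∩ ⟦who hired d9⟧ = {d1, d2, d3, d4, d5, d6, d8, d10, d11, d12} ∩ {d3, d4, d5, d7, d8, d10, d11} = {d3, d4, d5, d8, d10, d11}
… ∩ ⟦beside d11⟧ = {d3, d4, d5, d8, d10, d11} ∩ {d1, d2, d4, d5, d8, d10, d12, d13} = {d4, d5, d8, d10}
… ∩ ⟦near d3⟧ = {d4, d5, d8, d10} ∩ {d2, d5, d6, d7, d11, d13} = {d5}
So ⟦lawyer who hired d9 beside d11 near d3⟧ = {d5}.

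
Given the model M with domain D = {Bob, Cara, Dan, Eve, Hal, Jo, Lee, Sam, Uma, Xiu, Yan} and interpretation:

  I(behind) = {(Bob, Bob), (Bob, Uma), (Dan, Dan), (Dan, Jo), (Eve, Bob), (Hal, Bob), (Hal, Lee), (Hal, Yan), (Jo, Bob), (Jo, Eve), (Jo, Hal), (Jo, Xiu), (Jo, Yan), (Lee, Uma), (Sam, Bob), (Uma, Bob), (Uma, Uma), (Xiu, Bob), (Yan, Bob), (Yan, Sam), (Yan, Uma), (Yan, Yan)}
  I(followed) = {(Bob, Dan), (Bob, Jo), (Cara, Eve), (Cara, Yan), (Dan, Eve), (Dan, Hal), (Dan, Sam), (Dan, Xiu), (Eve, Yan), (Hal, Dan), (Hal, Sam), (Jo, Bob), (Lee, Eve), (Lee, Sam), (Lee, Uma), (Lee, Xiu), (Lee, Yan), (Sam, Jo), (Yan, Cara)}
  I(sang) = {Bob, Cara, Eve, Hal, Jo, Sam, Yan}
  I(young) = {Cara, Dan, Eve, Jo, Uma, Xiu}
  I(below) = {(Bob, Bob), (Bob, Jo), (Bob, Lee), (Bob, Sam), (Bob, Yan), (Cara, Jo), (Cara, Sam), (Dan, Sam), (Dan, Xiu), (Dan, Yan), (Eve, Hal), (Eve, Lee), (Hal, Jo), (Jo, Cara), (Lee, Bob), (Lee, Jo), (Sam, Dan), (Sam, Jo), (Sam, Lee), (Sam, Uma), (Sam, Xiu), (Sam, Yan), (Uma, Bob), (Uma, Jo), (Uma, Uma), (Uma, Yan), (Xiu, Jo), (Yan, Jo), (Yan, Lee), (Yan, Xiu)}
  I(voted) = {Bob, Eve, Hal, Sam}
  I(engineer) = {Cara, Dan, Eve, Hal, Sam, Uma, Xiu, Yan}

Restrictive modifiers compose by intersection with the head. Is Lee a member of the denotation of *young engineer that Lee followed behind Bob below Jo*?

⟦that Lee followed⟧ = {x : ⟨Lee, x⟩ ∈ ⟦followed⟧} = {Eve, Sam, Uma, Xiu, Yan}
⟦behind Bob⟧ = {x : ⟨x, Bob⟩ ∈ ⟦behind⟧} = {Bob, Eve, Hal, Jo, Sam, Uma, Xiu, Yan}
⟦below Jo⟧ = {x : ⟨x, Jo⟩ ∈ ⟦below⟧} = {Bob, Cara, Hal, Lee, Sam, Uma, Xiu, Yan}
⟦engineer⟧ = {Cara, Dan, Eve, Hal, Sam, Uma, Xiu, Yan}
… ∩ ⟦that Lee followed⟧ = {Cara, Dan, Eve, Hal, Sam, Uma, Xiu, Yan} ∩ {Eve, Sam, Uma, Xiu, Yan} = {Eve, Sam, Uma, Xiu, Yan}
… ∩ ⟦behind Bob⟧ = {Eve, Sam, Uma, Xiu, Yan} ∩ {Bob, Eve, Hal, Jo, Sam, Uma, Xiu, Yan} = {Eve, Sam, Uma, Xiu, Yan}
… ∩ ⟦below Jo⟧ = {Eve, Sam, Uma, Xiu, Yan} ∩ {Bob, Cara, Hal, Lee, Sam, Uma, Xiu, Yan} = {Sam, Uma, Xiu, Yan}
… ∩ ⟦young⟧ = {Sam, Uma, Xiu, Yan} ∩ {Cara, Dan, Eve, Jo, Uma, Xiu} = {Uma, Xiu}
⟦young engineer that Lee followed behind Bob below Jo⟧ = {Uma, Xiu}; Lee ∉ this set.

no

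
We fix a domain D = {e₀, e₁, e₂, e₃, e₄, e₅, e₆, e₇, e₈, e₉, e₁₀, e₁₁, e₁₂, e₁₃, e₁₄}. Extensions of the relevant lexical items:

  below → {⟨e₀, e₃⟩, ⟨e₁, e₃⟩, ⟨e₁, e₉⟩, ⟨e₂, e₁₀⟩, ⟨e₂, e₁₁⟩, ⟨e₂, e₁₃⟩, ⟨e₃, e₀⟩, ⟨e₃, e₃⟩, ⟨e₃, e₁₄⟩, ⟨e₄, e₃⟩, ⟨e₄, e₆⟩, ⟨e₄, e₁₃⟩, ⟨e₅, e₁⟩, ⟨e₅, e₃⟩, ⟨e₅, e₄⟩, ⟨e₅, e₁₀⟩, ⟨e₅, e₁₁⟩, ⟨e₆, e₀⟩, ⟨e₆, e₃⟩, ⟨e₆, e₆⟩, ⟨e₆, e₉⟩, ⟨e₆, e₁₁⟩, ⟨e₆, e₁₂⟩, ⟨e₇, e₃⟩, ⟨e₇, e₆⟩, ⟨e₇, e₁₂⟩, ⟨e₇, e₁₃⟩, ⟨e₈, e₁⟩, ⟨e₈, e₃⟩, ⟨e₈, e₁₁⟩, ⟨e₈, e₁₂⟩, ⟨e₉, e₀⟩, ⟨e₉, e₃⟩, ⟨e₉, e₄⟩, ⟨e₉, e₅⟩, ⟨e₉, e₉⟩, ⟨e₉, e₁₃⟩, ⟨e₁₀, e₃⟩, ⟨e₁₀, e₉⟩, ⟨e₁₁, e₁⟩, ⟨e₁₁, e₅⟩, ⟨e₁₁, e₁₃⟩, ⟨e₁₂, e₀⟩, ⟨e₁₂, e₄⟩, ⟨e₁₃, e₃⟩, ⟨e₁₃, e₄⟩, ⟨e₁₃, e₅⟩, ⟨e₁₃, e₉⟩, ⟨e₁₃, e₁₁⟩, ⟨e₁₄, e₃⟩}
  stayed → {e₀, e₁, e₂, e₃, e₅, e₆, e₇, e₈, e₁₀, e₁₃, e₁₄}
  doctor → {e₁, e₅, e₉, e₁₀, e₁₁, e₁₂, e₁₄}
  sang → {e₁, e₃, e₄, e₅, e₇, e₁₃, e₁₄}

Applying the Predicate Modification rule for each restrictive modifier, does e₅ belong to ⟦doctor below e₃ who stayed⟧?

yes

⟦below e₃⟧ = {x : ⟨x, e₃⟩ ∈ ⟦below⟧} = {e₀, e₁, e₃, e₄, e₅, e₆, e₇, e₈, e₉, e₁₀, e₁₃, e₁₄}
⟦who stayed⟧ = ⟦stayed⟧ = {e₀, e₁, e₂, e₃, e₅, e₆, e₇, e₈, e₁₀, e₁₃, e₁₄}
⟦doctor⟧ = {e₁, e₅, e₉, e₁₀, e₁₁, e₁₂, e₁₄}
… ∩ ⟦below e₃⟧ = {e₁, e₅, e₉, e₁₀, e₁₁, e₁₂, e₁₄} ∩ {e₀, e₁, e₃, e₄, e₅, e₆, e₇, e₈, e₉, e₁₀, e₁₃, e₁₄} = {e₁, e₅, e₉, e₁₀, e₁₄}
… ∩ ⟦who stayed⟧ = {e₁, e₅, e₉, e₁₀, e₁₄} ∩ {e₀, e₁, e₂, e₃, e₅, e₆, e₇, e₈, e₁₀, e₁₃, e₁₄} = {e₁, e₅, e₁₀, e₁₄}
⟦doctor below e₃ who stayed⟧ = {e₁, e₅, e₁₀, e₁₄}; e₅ ∈ this set.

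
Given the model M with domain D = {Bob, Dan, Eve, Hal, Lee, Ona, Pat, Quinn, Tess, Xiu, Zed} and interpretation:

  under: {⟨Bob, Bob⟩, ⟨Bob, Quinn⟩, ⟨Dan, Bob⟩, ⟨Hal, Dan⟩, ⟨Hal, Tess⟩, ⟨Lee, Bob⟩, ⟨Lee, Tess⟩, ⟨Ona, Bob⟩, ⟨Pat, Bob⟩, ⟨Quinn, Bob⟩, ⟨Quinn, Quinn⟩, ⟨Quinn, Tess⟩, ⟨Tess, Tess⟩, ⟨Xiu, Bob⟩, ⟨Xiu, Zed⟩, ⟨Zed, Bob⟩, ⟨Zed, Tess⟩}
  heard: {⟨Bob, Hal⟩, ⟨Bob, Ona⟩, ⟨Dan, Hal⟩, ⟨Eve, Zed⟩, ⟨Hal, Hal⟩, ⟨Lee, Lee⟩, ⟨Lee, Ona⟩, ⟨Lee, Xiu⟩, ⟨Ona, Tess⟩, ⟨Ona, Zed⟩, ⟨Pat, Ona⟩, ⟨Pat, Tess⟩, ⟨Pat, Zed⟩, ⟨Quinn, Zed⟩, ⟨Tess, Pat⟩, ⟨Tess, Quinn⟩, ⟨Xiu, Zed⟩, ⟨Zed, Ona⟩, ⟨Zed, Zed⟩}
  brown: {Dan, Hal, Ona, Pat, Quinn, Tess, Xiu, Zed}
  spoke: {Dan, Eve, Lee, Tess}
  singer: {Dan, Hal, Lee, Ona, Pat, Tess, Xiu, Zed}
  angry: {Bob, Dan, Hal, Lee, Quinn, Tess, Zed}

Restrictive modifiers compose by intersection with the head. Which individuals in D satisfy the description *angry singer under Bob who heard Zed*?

{Zed}

⟦under Bob⟧ = {x : ⟨x, Bob⟩ ∈ ⟦under⟧} = {Bob, Dan, Lee, Ona, Pat, Quinn, Xiu, Zed}
⟦who heard Zed⟧ = {x : ⟨x, Zed⟩ ∈ ⟦heard⟧} = {Eve, Ona, Pat, Quinn, Xiu, Zed}
⟦singer⟧ = {Dan, Hal, Lee, Ona, Pat, Tess, Xiu, Zed}
… ∩ ⟦under Bob⟧ = {Dan, Hal, Lee, Ona, Pat, Tess, Xiu, Zed} ∩ {Bob, Dan, Lee, Ona, Pat, Quinn, Xiu, Zed} = {Dan, Lee, Ona, Pat, Xiu, Zed}
… ∩ ⟦who heard Zed⟧ = {Dan, Lee, Ona, Pat, Xiu, Zed} ∩ {Eve, Ona, Pat, Quinn, Xiu, Zed} = {Ona, Pat, Xiu, Zed}
… ∩ ⟦angry⟧ = {Ona, Pat, Xiu, Zed} ∩ {Bob, Dan, Hal, Lee, Quinn, Tess, Zed} = {Zed}
So ⟦angry singer under Bob who heard Zed⟧ = {Zed}.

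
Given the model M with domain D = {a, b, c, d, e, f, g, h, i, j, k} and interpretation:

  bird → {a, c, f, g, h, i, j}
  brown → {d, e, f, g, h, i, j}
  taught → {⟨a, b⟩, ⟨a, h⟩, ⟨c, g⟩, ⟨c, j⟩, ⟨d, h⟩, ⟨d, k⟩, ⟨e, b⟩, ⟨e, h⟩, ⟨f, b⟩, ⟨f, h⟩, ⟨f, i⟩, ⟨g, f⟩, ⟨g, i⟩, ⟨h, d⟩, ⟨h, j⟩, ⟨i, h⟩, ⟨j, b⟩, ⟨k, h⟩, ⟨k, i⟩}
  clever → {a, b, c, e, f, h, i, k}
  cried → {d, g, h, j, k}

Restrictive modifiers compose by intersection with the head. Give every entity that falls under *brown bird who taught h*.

⟦who taught h⟧ = {x : ⟨x, h⟩ ∈ ⟦taught⟧} = {a, d, e, f, i, k}
⟦bird⟧ = {a, c, f, g, h, i, j}
… ∩ ⟦who taught h⟧ = {a, c, f, g, h, i, j} ∩ {a, d, e, f, i, k} = {a, f, i}
… ∩ ⟦brown⟧ = {a, f, i} ∩ {d, e, f, g, h, i, j} = {f, i}
So ⟦brown bird who taught h⟧ = {f, i}.

{f, i}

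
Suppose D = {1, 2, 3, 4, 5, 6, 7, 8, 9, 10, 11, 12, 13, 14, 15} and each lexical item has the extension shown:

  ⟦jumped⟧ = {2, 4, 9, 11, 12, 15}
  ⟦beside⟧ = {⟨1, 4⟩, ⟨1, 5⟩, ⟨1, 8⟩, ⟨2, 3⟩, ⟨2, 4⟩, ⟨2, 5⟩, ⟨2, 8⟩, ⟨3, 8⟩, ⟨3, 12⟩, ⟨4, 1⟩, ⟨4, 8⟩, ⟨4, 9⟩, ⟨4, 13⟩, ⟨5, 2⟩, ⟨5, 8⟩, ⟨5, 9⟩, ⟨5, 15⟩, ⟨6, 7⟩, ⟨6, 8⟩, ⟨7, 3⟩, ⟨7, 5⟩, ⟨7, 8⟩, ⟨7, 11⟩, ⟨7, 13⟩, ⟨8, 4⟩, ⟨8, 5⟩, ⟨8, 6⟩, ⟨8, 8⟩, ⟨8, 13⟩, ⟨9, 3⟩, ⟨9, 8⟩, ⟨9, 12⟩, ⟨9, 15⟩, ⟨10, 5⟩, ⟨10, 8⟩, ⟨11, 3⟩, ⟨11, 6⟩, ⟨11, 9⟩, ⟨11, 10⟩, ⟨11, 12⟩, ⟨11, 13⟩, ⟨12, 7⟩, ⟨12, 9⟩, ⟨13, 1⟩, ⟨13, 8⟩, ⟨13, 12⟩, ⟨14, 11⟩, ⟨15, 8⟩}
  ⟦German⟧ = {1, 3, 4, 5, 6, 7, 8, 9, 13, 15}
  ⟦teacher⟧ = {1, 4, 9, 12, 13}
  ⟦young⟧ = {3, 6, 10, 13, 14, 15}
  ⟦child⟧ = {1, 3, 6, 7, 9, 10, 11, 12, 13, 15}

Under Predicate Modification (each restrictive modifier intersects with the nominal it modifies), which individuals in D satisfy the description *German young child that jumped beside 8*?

⟦that jumped⟧ = ⟦jumped⟧ = {2, 4, 9, 11, 12, 15}
⟦beside 8⟧ = {x : ⟨x, 8⟩ ∈ ⟦beside⟧} = {1, 2, 3, 4, 5, 6, 7, 8, 9, 10, 13, 15}
⟦child⟧ = {1, 3, 6, 7, 9, 10, 11, 12, 13, 15}
… ∩ ⟦that jumped⟧ = {1, 3, 6, 7, 9, 10, 11, 12, 13, 15} ∩ {2, 4, 9, 11, 12, 15} = {9, 11, 12, 15}
… ∩ ⟦beside 8⟧ = {9, 11, 12, 15} ∩ {1, 2, 3, 4, 5, 6, 7, 8, 9, 10, 13, 15} = {9, 15}
… ∩ ⟦German⟧ = {9, 15} ∩ {1, 3, 4, 5, 6, 7, 8, 9, 13, 15} = {9, 15}
… ∩ ⟦young⟧ = {9, 15} ∩ {3, 6, 10, 13, 14, 15} = {15}
So ⟦German young child that jumped beside 8⟧ = {15}.

{15}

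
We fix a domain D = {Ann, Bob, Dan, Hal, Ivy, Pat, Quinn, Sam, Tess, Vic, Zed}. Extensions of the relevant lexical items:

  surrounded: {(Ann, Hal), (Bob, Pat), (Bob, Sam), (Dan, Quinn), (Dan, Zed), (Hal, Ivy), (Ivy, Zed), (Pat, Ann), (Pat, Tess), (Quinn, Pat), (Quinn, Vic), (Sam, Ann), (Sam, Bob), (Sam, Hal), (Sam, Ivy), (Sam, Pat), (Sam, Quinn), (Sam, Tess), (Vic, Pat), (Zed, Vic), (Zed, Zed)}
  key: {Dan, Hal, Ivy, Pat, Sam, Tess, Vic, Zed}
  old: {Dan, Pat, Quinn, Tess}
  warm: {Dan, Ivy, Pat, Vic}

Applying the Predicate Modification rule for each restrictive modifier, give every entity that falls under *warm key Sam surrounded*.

⟦Sam surrounded⟧ = {x : ⟨Sam, x⟩ ∈ ⟦surrounded⟧} = {Ann, Bob, Hal, Ivy, Pat, Quinn, Tess}
⟦key⟧ = {Dan, Hal, Ivy, Pat, Sam, Tess, Vic, Zed}
… ∩ ⟦Sam surrounded⟧ = {Dan, Hal, Ivy, Pat, Sam, Tess, Vic, Zed} ∩ {Ann, Bob, Hal, Ivy, Pat, Quinn, Tess} = {Hal, Ivy, Pat, Tess}
… ∩ ⟦warm⟧ = {Hal, Ivy, Pat, Tess} ∩ {Dan, Ivy, Pat, Vic} = {Ivy, Pat}
So ⟦warm key Sam surrounded⟧ = {Ivy, Pat}.

{Ivy, Pat}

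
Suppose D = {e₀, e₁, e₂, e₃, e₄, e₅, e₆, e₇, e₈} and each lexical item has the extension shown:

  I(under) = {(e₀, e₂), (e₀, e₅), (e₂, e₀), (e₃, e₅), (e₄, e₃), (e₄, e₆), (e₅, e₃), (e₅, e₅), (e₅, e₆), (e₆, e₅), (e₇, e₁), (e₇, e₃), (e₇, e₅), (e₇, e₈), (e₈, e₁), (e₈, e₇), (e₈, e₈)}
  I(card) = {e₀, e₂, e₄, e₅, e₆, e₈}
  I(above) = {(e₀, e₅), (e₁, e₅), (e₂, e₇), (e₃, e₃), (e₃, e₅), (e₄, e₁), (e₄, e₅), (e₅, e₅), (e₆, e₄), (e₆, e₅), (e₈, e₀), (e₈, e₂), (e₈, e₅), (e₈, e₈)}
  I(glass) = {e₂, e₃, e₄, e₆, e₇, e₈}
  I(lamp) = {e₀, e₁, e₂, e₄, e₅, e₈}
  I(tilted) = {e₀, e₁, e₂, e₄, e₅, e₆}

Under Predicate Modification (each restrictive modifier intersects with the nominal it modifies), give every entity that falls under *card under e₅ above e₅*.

{e₀, e₅, e₆}

⟦under e₅⟧ = {x : ⟨x, e₅⟩ ∈ ⟦under⟧} = {e₀, e₃, e₅, e₆, e₇}
⟦above e₅⟧ = {x : ⟨x, e₅⟩ ∈ ⟦above⟧} = {e₀, e₁, e₃, e₄, e₅, e₆, e₈}
⟦card⟧ = {e₀, e₂, e₄, e₅, e₆, e₈}
… ∩ ⟦under e₅⟧ = {e₀, e₂, e₄, e₅, e₆, e₈} ∩ {e₀, e₃, e₅, e₆, e₇} = {e₀, e₅, e₆}
… ∩ ⟦above e₅⟧ = {e₀, e₅, e₆} ∩ {e₀, e₁, e₃, e₄, e₅, e₆, e₈} = {e₀, e₅, e₆}
So ⟦card under e₅ above e₅⟧ = {e₀, e₅, e₆}.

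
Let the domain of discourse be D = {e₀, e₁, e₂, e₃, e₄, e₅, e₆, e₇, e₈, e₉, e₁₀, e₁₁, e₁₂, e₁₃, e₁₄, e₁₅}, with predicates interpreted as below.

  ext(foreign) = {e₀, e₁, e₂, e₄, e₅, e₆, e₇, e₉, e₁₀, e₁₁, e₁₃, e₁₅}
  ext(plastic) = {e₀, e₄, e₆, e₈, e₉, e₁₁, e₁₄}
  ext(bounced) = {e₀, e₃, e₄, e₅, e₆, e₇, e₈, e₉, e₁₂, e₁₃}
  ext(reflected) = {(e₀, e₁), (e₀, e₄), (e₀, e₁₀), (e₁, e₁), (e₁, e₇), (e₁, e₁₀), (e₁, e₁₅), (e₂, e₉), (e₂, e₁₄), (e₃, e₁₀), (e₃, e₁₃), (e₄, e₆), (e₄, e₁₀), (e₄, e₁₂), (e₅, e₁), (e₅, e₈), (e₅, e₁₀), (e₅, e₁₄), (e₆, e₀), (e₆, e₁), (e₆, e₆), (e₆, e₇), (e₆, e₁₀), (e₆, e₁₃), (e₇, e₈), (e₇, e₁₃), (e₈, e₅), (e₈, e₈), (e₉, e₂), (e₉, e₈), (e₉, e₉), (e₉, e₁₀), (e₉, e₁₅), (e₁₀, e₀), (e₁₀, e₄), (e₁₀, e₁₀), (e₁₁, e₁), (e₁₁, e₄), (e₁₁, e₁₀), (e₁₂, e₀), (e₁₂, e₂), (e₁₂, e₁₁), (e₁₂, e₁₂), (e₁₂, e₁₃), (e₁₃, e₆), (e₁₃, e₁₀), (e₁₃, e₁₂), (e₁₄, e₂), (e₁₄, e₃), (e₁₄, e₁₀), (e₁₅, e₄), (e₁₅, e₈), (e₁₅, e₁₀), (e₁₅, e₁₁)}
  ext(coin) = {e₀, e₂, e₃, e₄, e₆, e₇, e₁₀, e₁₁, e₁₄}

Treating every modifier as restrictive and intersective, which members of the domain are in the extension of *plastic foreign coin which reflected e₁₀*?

⟦which reflected e₁₀⟧ = {x : ⟨x, e₁₀⟩ ∈ ⟦reflected⟧} = {e₀, e₁, e₃, e₄, e₅, e₆, e₉, e₁₀, e₁₁, e₁₃, e₁₄, e₁₅}
⟦coin⟧ = {e₀, e₂, e₃, e₄, e₆, e₇, e₁₀, e₁₁, e₁₄}
… ∩ ⟦which reflected e₁₀⟧ = {e₀, e₂, e₃, e₄, e₆, e₇, e₁₀, e₁₁, e₁₄} ∩ {e₀, e₁, e₃, e₄, e₅, e₆, e₉, e₁₀, e₁₁, e₁₃, e₁₄, e₁₅} = {e₀, e₃, e₄, e₆, e₁₀, e₁₁, e₁₄}
… ∩ ⟦plastic⟧ = {e₀, e₃, e₄, e₆, e₁₀, e₁₁, e₁₄} ∩ {e₀, e₄, e₆, e₈, e₉, e₁₁, e₁₄} = {e₀, e₄, e₆, e₁₁, e₁₄}
… ∩ ⟦foreign⟧ = {e₀, e₄, e₆, e₁₁, e₁₄} ∩ {e₀, e₁, e₂, e₄, e₅, e₆, e₇, e₉, e₁₀, e₁₁, e₁₃, e₁₅} = {e₀, e₄, e₆, e₁₁}
So ⟦plastic foreign coin which reflected e₁₀⟧ = {e₀, e₄, e₆, e₁₁}.

{e₀, e₄, e₆, e₁₁}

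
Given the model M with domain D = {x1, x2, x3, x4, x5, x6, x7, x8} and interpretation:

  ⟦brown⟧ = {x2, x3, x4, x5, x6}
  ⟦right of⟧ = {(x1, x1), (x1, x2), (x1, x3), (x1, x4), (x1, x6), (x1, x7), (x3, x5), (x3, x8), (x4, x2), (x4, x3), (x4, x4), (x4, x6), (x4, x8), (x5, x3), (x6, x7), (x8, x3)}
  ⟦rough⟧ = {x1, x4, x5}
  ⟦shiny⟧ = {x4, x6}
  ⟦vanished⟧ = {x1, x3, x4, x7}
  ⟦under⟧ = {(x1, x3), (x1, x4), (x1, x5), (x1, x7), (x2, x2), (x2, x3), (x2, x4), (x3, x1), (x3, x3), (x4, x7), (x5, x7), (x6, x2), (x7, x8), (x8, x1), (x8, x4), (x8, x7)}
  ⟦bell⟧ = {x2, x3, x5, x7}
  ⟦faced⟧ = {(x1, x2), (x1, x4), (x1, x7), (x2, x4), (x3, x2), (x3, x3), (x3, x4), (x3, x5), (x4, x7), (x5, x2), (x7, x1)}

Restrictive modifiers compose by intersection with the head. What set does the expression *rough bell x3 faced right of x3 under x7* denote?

{x5}

⟦x3 faced⟧ = {x : ⟨x3, x⟩ ∈ ⟦faced⟧} = {x2, x3, x4, x5}
⟦right of x3⟧ = {x : ⟨x, x3⟩ ∈ ⟦right of⟧} = {x1, x4, x5, x8}
⟦under x7⟧ = {x : ⟨x, x7⟩ ∈ ⟦under⟧} = {x1, x4, x5, x8}
⟦bell⟧ = {x2, x3, x5, x7}
… ∩ ⟦x3 faced⟧ = {x2, x3, x5, x7} ∩ {x2, x3, x4, x5} = {x2, x3, x5}
… ∩ ⟦right of x3⟧ = {x2, x3, x5} ∩ {x1, x4, x5, x8} = {x5}
… ∩ ⟦under x7⟧ = {x5} ∩ {x1, x4, x5, x8} = {x5}
… ∩ ⟦rough⟧ = {x5} ∩ {x1, x4, x5} = {x5}
So ⟦rough bell x3 faced right of x3 under x7⟧ = {x5}.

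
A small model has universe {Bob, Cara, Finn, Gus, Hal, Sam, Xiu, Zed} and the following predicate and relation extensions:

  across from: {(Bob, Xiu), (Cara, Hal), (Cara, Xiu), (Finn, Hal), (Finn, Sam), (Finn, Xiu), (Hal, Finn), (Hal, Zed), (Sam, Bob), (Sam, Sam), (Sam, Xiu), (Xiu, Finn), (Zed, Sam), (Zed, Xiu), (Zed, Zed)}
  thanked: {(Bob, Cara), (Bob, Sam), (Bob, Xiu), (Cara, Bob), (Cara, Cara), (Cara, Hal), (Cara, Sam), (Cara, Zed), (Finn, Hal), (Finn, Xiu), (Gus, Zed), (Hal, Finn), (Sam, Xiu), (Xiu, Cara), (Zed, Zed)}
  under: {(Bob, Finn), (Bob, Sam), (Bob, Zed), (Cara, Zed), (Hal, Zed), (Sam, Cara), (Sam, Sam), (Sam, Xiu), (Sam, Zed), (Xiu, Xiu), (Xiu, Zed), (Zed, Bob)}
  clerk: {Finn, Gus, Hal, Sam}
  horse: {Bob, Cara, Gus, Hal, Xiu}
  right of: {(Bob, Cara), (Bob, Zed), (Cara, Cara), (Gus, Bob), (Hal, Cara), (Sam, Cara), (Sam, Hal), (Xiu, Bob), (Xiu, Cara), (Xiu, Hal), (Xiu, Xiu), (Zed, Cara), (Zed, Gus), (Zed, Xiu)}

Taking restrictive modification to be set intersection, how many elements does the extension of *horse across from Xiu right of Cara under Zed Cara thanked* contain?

⟦across from Xiu⟧ = {x : ⟨x, Xiu⟩ ∈ ⟦across from⟧} = {Bob, Cara, Finn, Sam, Zed}
⟦right of Cara⟧ = {x : ⟨x, Cara⟩ ∈ ⟦right of⟧} = {Bob, Cara, Hal, Sam, Xiu, Zed}
⟦under Zed⟧ = {x : ⟨x, Zed⟩ ∈ ⟦under⟧} = {Bob, Cara, Hal, Sam, Xiu}
⟦Cara thanked⟧ = {x : ⟨Cara, x⟩ ∈ ⟦thanked⟧} = {Bob, Cara, Hal, Sam, Zed}
⟦horse⟧ = {Bob, Cara, Gus, Hal, Xiu}
… ∩ ⟦across from Xiu⟧ = {Bob, Cara, Gus, Hal, Xiu} ∩ {Bob, Cara, Finn, Sam, Zed} = {Bob, Cara}
… ∩ ⟦right of Cara⟧ = {Bob, Cara} ∩ {Bob, Cara, Hal, Sam, Xiu, Zed} = {Bob, Cara}
… ∩ ⟦under Zed⟧ = {Bob, Cara} ∩ {Bob, Cara, Hal, Sam, Xiu} = {Bob, Cara}
… ∩ ⟦Cara thanked⟧ = {Bob, Cara} ∩ {Bob, Cara, Hal, Sam, Zed} = {Bob, Cara}
⟦horse across from Xiu right of Cara under Zed Cara thanked⟧ = {Bob, Cara}, so the cardinality is 2.

2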